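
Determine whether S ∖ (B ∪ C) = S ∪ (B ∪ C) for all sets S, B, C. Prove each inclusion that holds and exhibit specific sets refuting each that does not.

Only the forward inclusion holds.

Forward inclusion. Let x ∈ S ∖ (B ∪ C). Then x ∈ S and x ∉ B, C, from which x ∈ S ∪ (B ∪ C).

Reverse inclusion. This inclusion fails. Take S = ∅, B = {1}, C = ∅; then 1 ∈ S ∪ (B ∪ C) but 1 ∉ S ∖ (B ∪ C).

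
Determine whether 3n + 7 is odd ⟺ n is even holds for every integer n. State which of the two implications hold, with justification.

Equivalent; both directions hold.

(⇒) Suppose 3n + 7 is odd. Since 3 is odd, 3n and n have the same parity, so 3n + 7 ≡ n + 7 (mod 2). As 7 is odd, 3n + 7 is odd exactly when n is even. Thus n is even.

(⇐) Conversely, suppose n is even; write n = 2j. Then 3n + 7 = 3·(2j) + 7 = 2·3j + 7, which is odd.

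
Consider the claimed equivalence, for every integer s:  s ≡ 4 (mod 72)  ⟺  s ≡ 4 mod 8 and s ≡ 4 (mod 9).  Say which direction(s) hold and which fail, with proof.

Both directions hold; the statement is true.

[⇒] Suppose s ≡ 4 (mod 72); write s = 72j + 4. Since 8 ∣ 72, reducing mod 8 gives s ≡ 4 (mod 8); since 9 ∣ 72, reducing mod 9 gives s ≡ 4 (mod 9).

[⇐] Conversely, if s ≡ 4 (mod 8) and s ≡ 4 (mod 9), then by the Chinese remainder theorem s ≡ 4 (mod 72). This is exactly s ≡ 4 (mod 72).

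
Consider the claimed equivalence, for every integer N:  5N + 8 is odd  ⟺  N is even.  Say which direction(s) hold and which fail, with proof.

(⇒) fails and (⇐) fails.

[⇒] This fails: N = 1 gives 5N + 8 = 13, which is odd, but 1 is odd, not even.

[⇐] This also fails: N = 2 is even, but 5N + 8 = 18 is even, not odd.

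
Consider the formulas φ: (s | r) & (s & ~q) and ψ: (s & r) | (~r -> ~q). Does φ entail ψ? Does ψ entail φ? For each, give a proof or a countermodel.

(⇒) Assume the antecedent. If r is true, (s & r) | (~r -> ~q) reduces to true regardless of the other variables. If r is false, the antecedent forces (r = F, q = F, s = T), and (s & r) | (~r -> ~q) holds there. Either way (s & r) | (~r -> ~q) holds.

(⇐) This fails. Under r = F, q = F, s = F, the left side is false but the right side is true.

The forward direction holds; the converse fails.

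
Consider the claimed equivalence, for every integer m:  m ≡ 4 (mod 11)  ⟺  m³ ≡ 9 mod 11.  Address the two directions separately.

[⇒] Suppose m ≡ 4 (mod 11). Write m = 11j + 4. Then (11j + 4)³ = 1331j³ + 1452j² + 528j + 64 = 11(121j³ + 132j² + 48j + 5) + 9, so m³ ≡ 9 (mod 11).

[⇐] Conversely, suppose m³ ≡ 9 (mod 11). The only residue r in {0, …, 10} with r³ ≡ 9 (mod 11) is r = 4, so m ≡ 4 (mod 11).

Equivalent; both directions hold.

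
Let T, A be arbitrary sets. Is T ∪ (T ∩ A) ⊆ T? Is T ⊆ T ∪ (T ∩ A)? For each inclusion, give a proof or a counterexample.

Reverse inclusion. Let x ∈ T. Then either x ∈ T and x ∉ A; or x ∈ T ∩ A. In each case x ∈ T ∪ (T ∩ A), so T ⊆ T ∪ (T ∩ A).

Forward inclusion. Let x ∈ T ∪ (T ∩ A). Then either x ∈ T and x ∉ A; or x ∈ T ∩ A. In each case x ∈ T, so T ∪ (T ∩ A) ⊆ T.

The two sets are equal.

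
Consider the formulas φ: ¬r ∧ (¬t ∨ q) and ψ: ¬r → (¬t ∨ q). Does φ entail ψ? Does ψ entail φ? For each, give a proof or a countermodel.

(⟹) Assume the antecedent. If t is true, the antecedent forces (t = T, r = F, q = T), and ¬r → (¬t ∨ q) holds there. If t is false, ¬r → (¬t ∨ q) reduces to true regardless of the other variables. Either way ¬r → (¬t ∨ q) holds.

(⟸) This fails. Under t = F, r = T, q = F, the left side is false but the right side is true.

(⇒) holds; (⇐) fails.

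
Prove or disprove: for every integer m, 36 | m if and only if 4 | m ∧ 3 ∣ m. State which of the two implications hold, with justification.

The forward direction holds; the converse fails.

(⟹) If 36 ∣ m, write m = 36q. Since 36 = 9·4, m = 4·(9q), so 4 ∣ m; and since 36 = 12·3, m = 3·(12q), so 3 ∣ m.

(⟸) This fails: take m = 12. Both 4 ∣ 12 and 3 ∣ 12, yet 12 is not a multiple of 36 (since 12 = 0·36 + 12), so 36 ∤ 12.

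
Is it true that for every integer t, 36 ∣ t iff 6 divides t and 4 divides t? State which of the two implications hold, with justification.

Forward direction. If 36 ∣ t, write t = 36q. Since 36 = 6·6, t = 6·(6q), so 6 ∣ t; and since 36 = 9·4, t = 4·(9q), so 4 ∣ t.

Converse. This fails: take t = 12. Both 6 ∣ 12 and 4 ∣ 12, yet 12 is not a multiple of 36 (since 12 = 0·36 + 12), so 36 ∤ 12.

Not equivalent: only (⇒) holds.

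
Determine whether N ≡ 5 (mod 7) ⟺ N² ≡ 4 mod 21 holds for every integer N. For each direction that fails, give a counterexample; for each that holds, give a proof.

[⇒] This fails: take N = 12. Then 12 ≡ 5 (mod 7), but 12² = 144 ≡ 18 (mod 21), not 4.

[⇐] This fails: take N = 2. Then 2² = 4 ≡ 4 (mod 21), yet 2 ≡ 2 (mod 7), not 5.

Neither direction holds.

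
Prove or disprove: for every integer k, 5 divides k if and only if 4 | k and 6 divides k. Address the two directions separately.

[⇒] This fails: take k = 5. Certainly 5 ∣ 5, but 4 ∤ 5.

[⇐] This fails: take k = 12. Both 4 ∣ 12 and 6 ∣ 12, yet 12 is not a multiple of 5 (since 12 = 2·5 + 2), so 5 ∤ 12.

Neither implication holds.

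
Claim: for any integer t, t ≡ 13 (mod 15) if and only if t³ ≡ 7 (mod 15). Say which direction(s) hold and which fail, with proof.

Forward direction. Suppose t ≡ 13 (mod 15). Write t = 15j + 13. Then (15j + 13)³ = 3375j³ + 8775j² + 7605j + 2197 = 15(225j³ + 585j² + 507j + 146) + 7, so t³ ≡ 7 (mod 15).

Converse. Suppose t³ ≡ 7 (mod 15). The only residue r in {0, …, 14} with r³ ≡ 7 (mod 15) is r = 13, so t ≡ 13 (mod 15).

Equivalent; both directions hold.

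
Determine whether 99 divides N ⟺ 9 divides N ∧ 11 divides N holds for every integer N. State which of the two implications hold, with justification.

(⟹) If 99 ∣ N, write N = 99q. Since 99 = 11·9, N = 9·(11q), so 9 ∣ N; and since 99 = 9·11, N = 11·(9q), so 11 ∣ N.

(⟸) Suppose 9 ∣ N and 11 ∣ N. Any common multiple of 9 and 11 is a multiple of their lcm; here gcd(9, 11) = 1, so lcm(9, 11) = 9·11 = 99, so 99 ∣ N.

Both implications hold.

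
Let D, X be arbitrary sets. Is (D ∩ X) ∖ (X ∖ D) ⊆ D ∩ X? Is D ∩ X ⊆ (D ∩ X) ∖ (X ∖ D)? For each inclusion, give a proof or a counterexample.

Both inclusions hold; the sets are equal.

(⟹) Let x ∈ (D ∩ X) ∖ (X ∖ D). Then x ∈ D ∩ X, from which x ∈ D ∩ X.

(⟸) Let x ∈ D ∩ X. Then x ∈ D ∩ X, from which x ∈ (D ∩ X) ∖ (X ∖ D).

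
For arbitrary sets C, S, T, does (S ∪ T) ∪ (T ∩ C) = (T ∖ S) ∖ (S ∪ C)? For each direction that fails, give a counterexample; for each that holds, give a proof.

Forward inclusion. This inclusion fails. Take C = ∅, S = {1}, T = ∅; then 1 ∈ (S ∪ T) ∪ (T ∩ C) but 1 ∉ (T ∖ S) ∖ (S ∪ C).

Reverse inclusion. Let x ∈ (T ∖ S) ∖ (S ∪ C). Then x ∈ T and x ∉ C, S, from which x ∈ (S ∪ T) ∪ (T ∩ C).

(⊆) fails; (⊇) holds.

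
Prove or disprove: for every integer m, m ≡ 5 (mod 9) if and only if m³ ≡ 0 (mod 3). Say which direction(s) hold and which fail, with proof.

Both directions fail.

[⇒] This fails: take m = 5. Then 5 ≡ 5 (mod 9), but 5³ = 125 ≡ 2 (mod 3), not 0.

[⇐] This fails: take m = 0. Then 0³ = 0 ≡ 0 (mod 3), yet 0 ≡ 0 (mod 9), not 5.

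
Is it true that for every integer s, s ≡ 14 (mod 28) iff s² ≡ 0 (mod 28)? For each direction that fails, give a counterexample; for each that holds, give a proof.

Only the forward implication holds.

[⇒] Suppose s ≡ 14 (mod 28). Write s = 28j + 14. Then (28j + 14)² = 784j² + 784j + 196 = 28(28j² + 28j + 7) + 0, so s² ≡ 0 (mod 28).

[⇐] This fails: take s = 0. Then 0² = 0 ≡ 0 (mod 28), yet 0 ≡ 0 (mod 28), not 14.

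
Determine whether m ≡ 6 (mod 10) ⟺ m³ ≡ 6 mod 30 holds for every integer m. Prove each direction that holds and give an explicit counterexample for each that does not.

Only the converse holds.

(⟹) This fails: take m = 16. Then 16 ≡ 6 (mod 10), but 16³ = 4096 ≡ 16 (mod 30), not 6.

(⟸) Conversely, the residues r modulo 30 with r³ ≡ 6 (mod 30) are exactly {6}, and each is ≡ 6 (mod 10).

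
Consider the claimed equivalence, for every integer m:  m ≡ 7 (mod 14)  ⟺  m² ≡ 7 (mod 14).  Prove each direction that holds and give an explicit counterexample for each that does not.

(⟹) Suppose m ≡ 7 (mod 14). Write m = 14j + 7. Then (14j + 7)² = 196j² + 196j + 49 = 14(14j² + 14j + 3) + 7, so m² ≡ 7 (mod 14).

(⟸) Conversely, suppose m² ≡ 7 (mod 14). The only residue r in {0, …, 13} with r² ≡ 7 (mod 14) is r = 7, so m ≡ 7 (mod 14).

The biconditional holds.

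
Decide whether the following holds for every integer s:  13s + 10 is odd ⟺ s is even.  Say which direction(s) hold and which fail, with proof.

Forward direction. This fails: s = 5 gives 13s + 10 = 75, which is odd, but 5 is odd, not even.

Converse. This also fails: s = 2 is even, but 13s + 10 = 36 is even, not odd.

(⇒) fails and (⇐) fails.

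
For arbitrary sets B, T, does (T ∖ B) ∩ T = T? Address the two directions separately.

(⊆) holds; (⊇) fails.

Forward inclusion. Let x ∈ (T ∖ B) ∩ T. Then x ∈ T and x ∉ B, from which x ∈ T.

Reverse inclusion. This inclusion fails. Take B = {1}, T = {1}; then 1 ∈ T but 1 ∉ (T ∖ B) ∩ T.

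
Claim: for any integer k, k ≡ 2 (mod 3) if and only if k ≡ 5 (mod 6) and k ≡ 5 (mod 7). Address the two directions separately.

(⇒) fails; (⇐) holds.

(⇐) If k ≡ 5 (mod 6) and k ≡ 5 (mod 7), then by the Chinese remainder theorem k ≡ 5 (mod 42). Since 5 ≡ 2 (mod 3) and 3 ∣ 42, we get k ≡ 2 (mod 3).

(⇒) This fails: k = 32 gives 32 ≡ 2 (mod 3) but 32 ≡ 2 (mod 6), so the conjunction on the right does not hold.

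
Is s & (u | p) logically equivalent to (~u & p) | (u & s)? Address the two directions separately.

[⇒] Assume the antecedent. If p is true, the antecedent forces (p = T, u = F, s = T) or (p = T, u = T, s = T), and (~u & p) | (u & s) holds there. If p is false, the antecedent forces (p = F, u = T, s = T), and (~u & p) | (u & s) holds there. Either way (~u & p) | (u & s) holds.

[⇐] This fails. Under p = T, u = F, s = F, the left side is false but the right side is true.

(⇒) holds; (⇐) fails.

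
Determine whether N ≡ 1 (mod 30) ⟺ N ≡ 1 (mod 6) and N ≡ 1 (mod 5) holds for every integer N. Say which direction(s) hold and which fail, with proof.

[⇒] Suppose N ≡ 1 (mod 30); write N = 30j + 1. Since 6 ∣ 30, reducing mod 6 gives N ≡ 1 (mod 6); since 5 ∣ 30, reducing mod 5 gives N ≡ 1 (mod 5).

[⇐] Conversely, if N ≡ 1 (mod 6) and N ≡ 1 (mod 5), then by the Chinese remainder theorem N ≡ 1 (mod 30). This is exactly N ≡ 1 (mod 30).

Equivalent; both directions hold.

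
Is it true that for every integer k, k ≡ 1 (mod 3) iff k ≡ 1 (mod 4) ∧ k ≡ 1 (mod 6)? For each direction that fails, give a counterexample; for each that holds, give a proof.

(⇒) This fails: k = 10 gives 10 ≡ 1 (mod 3) but 10 ≡ 2 (mod 4), so the conjunction on the right does not hold.

(⇐) Conversely, if k ≡ 1 (mod 4) and k ≡ 1 (mod 6), then by the Chinese remainder theorem k ≡ 1 (mod 12). Since 1 ≡ 1 (mod 3) and 3 ∣ 12, we get k ≡ 1 (mod 3).

Only the converse holds.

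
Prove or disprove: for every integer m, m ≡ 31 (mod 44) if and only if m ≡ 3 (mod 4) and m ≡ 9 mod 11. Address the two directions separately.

The biconditional holds.

Converse. If m ≡ 3 (mod 4) and m ≡ 9 (mod 11), then by the Chinese remainder theorem m ≡ 31 (mod 44). This is exactly m ≡ 31 (mod 44).

Forward direction. Suppose m ≡ 31 (mod 44); write m = 44j + 31. Since 4 ∣ 44, reducing mod 4 gives m ≡ 31 ≡ 3 (mod 4); since 11 ∣ 44, reducing mod 11 gives m ≡ 31 ≡ 9 (mod 11).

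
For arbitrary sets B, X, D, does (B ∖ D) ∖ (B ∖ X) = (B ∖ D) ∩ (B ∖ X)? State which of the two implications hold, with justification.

Neither inclusion holds.

Forward inclusion. This inclusion fails. Take B = {1}, X = {1}, D = ∅; then 1 ∈ (B ∖ D) ∖ (B ∖ X) but 1 ∉ (B ∖ D) ∩ (B ∖ X).

Reverse inclusion. This inclusion fails. Take B = {1}, X = ∅, D = ∅; then 1 ∈ (B ∖ D) ∩ (B ∖ X) but 1 ∉ (B ∖ D) ∖ (B ∖ X).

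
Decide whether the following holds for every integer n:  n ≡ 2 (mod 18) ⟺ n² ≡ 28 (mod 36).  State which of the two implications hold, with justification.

(→) This fails: take n = 2. Then 2 ≡ 2 (mod 18), but 2² = 4 ≡ 4 (mod 36), not 28.

(←) This fails: take n = 8. Then 8² = 64 ≡ 28 (mod 36), yet 8 ≡ 8 (mod 18), not 2.

Neither direction holds.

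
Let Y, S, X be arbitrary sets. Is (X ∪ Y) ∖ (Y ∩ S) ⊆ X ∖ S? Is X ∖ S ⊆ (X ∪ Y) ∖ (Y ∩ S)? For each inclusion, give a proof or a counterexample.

The sets are not equal: only the reverse inclusion holds.

(⟸) Let x ∈ X ∖ S. Then either x ∈ X and x ∉ Y, S; or x ∈ Y ∩ X and x ∉ S. In each case x ∈ (X ∪ Y) ∖ (Y ∩ S), so X ∖ S ⊆ (X ∪ Y) ∖ (Y ∩ S).

(⟹) This inclusion fails. Take Y = {1}, S = ∅, X = ∅; then 1 ∈ (X ∪ Y) ∖ (Y ∩ S) but 1 ∉ X ∖ S.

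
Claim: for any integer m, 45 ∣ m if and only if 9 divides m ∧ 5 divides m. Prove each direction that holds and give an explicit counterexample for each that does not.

(⇒) If 45 ∣ m, write m = 45q. Since 45 = 5·9, m = 9·(5q), so 9 ∣ m; and since 45 = 9·5, m = 5·(9q), so 5 ∣ m.

(⇐) Suppose 9 ∣ m and 5 ∣ m. Any common multiple of 9 and 5 is a multiple of their lcm; here gcd(9, 5) = 1, so lcm(9, 5) = 9·5 = 45, so 45 ∣ m.

Equivalent; both directions hold.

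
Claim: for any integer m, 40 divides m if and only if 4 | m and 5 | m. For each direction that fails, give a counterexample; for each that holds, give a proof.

The forward direction holds; the converse fails.

Forward direction. If 40 ∣ m, write m = 40q. Since 40 = 10·4, m = 4·(10q), so 4 ∣ m; and since 40 = 8·5, m = 5·(8q), so 5 ∣ m.

Converse. This fails: take m = 20. Both 4 ∣ 20 and 5 ∣ 20, yet 20 is not a multiple of 40 (since 20 = 0·40 + 20), so 40 ∤ 20.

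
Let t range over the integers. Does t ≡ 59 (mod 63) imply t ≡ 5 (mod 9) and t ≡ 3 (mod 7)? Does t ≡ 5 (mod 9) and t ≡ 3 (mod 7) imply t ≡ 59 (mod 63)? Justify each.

Converse. If t ≡ 5 (mod 9) and t ≡ 3 (mod 7), then by the Chinese remainder theorem t ≡ 59 (mod 63). This is exactly t ≡ 59 (mod 63).

Forward direction. Suppose t ≡ 59 (mod 63); write t = 63j + 59. Since 9 ∣ 63, reducing mod 9 gives t ≡ 59 ≡ 5 (mod 9); since 7 ∣ 63, reducing mod 7 gives t ≡ 59 ≡ 3 (mod 7).

Both directions hold; the statement is true.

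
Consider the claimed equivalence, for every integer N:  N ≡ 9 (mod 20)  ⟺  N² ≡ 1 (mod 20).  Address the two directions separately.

Only the forward direction holds.

(⟹) Suppose N ≡ 9 (mod 20). Write N = 20j + 9. Then (20j + 9)² = 400j² + 360j + 81 = 20(20j² + 18j + 4) + 1, so N² ≡ 1 (mod 20).

(⟸) This fails: take N = 1. Then 1² = 1 ≡ 1 (mod 20), yet 1 ≡ 1 (mod 20), not 9.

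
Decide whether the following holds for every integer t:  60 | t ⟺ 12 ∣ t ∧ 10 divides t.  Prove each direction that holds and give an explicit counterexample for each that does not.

(⇒) If 60 ∣ t, write t = 60q. Since 60 = 5·12, t = 12·(5q), so 12 ∣ t; and since 60 = 6·10, t = 10·(6q), so 10 ∣ t.

(⇐) Suppose 12 ∣ t and 10 ∣ t. Any common multiple of 12 and 10 is a multiple of their lcm; here lcm(12, 10) = 12·10/gcd(12, 10) = 120/2 = 60, so 60 ∣ t.

Both directions hold.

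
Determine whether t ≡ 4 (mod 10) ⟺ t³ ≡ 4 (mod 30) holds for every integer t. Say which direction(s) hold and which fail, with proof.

(←) The residues r modulo 30 with r³ ≡ 4 (mod 30) are exactly {4}, and each is ≡ 4 (mod 10).

(→) This fails: take t = 14. Then 14 ≡ 4 (mod 10), but 14³ = 2744 ≡ 14 (mod 30), not 4.

(⇒) fails; (⇐) holds.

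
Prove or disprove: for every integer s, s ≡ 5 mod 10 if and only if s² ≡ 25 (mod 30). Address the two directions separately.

The forward direction fails; the converse holds.

(⇒) This fails: take s = 15. Then 15 ≡ 5 (mod 10), but 15² = 225 ≡ 15 (mod 30), not 25.

(⇐) Conversely, the residues r modulo 30 with r² ≡ 25 (mod 30) are exactly {5, 25}, and each is ≡ 5 (mod 10).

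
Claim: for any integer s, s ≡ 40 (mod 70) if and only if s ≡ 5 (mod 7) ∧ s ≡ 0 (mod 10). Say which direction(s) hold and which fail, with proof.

Forward direction. Suppose s ≡ 40 (mod 70); write s = 70j + 40. Since 7 ∣ 70, reducing mod 7 gives s ≡ 40 ≡ 5 (mod 7); since 10 ∣ 70, reducing mod 10 gives s ≡ 40 ≡ 0 (mod 10).

Converse. If s ≡ 5 (mod 7) and s ≡ 0 (mod 10), then by the Chinese remainder theorem s ≡ 40 (mod 70). This is exactly s ≡ 40 (mod 70).

Both directions hold.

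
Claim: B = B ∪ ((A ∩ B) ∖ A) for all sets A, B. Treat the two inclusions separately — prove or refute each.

(⟹) Let x ∈ B. Then either x ∈ B and x ∉ A; or x ∈ A ∩ B. In each case x ∈ B ∪ ((A ∩ B) ∖ A), so B ⊆ B ∪ ((A ∩ B) ∖ A).

(⟸) Let x ∈ B ∪ ((A ∩ B) ∖ A). Then either x ∈ B and x ∉ A; or x ∈ A ∩ B. In each case x ∈ B, so B ∪ ((A ∩ B) ∖ A) ⊆ B.

Both inclusions hold; the sets are equal.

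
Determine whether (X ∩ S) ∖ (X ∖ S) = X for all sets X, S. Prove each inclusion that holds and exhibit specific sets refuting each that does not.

(⊆) holds; (⊇) fails.

Forward inclusion. Let x ∈ (X ∩ S) ∖ (X ∖ S). Then x ∈ X ∩ S, from which x ∈ X.

Reverse inclusion. This inclusion fails. Take X = {1}, S = ∅; then 1 ∈ X but 1 ∉ (X ∩ S) ∖ (X ∖ S).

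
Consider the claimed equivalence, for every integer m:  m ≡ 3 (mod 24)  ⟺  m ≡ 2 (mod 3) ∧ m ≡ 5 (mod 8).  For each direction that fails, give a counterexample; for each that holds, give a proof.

(⟹) This fails: m = 3 gives 3 ≡ 3 (mod 24) but 3 ≡ 0 (mod 3), so the conjunction on the right does not hold.

(⟸) This fails: m = 5 satisfies both congruences on the right (5 ≡ 2 mod 3 and 5 ≡ 5 mod 8) yet 5 ≡ 5 (mod 24), not 3.

(⇒) fails and (⇐) fails.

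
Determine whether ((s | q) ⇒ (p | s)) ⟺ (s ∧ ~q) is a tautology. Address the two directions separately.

The forward direction fails; the converse holds.

(⟹) This fails. Under q = F, s = F, p = F, the left side is true but the right side is false.

(⟸) Assume the antecedent. If q is true, the antecedent cannot hold. If q is false, (s | q) ⇒ (p | s) reduces to true regardless of the other variables. Either way (s | q) ⇒ (p | s) holds.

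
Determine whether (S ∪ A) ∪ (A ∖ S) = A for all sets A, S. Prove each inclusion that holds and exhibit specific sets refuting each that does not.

(⊆) fails; (⊇) holds.

Reverse inclusion. Let x ∈ A. Then either x ∈ A and x ∉ S; or x ∈ A ∩ S. In each case x ∈ (S ∪ A) ∪ (A ∖ S), so A ⊆ (S ∪ A) ∪ (A ∖ S).

Forward inclusion. This inclusion fails. Take A = ∅, S = {1}; then 1 ∈ (S ∪ A) ∪ (A ∖ S) but 1 ∉ A.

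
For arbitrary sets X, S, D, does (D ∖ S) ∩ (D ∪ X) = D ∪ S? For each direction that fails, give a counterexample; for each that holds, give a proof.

The sets are not equal: only the forward inclusion holds.

(⊆) Let x ∈ (D ∖ S) ∩ (D ∪ X). Then either x ∈ D and x ∉ X, S; or x ∈ X ∩ D and x ∉ S. In each case x ∈ D ∪ S, so (D ∖ S) ∩ (D ∪ X) ⊆ D ∪ S.

(⊇) This inclusion fails. Take X = ∅, S = {1}, D = ∅; then 1 ∈ D ∪ S but 1 ∉ (D ∖ S) ∩ (D ∪ X).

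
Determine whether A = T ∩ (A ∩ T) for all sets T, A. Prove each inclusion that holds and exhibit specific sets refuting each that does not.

(⟹) This inclusion fails. Take T = ∅, A = {1}; then 1 ∈ A but 1 ∉ T ∩ (A ∩ T).

(⟸) Let x ∈ T ∩ (A ∩ T). Then x ∈ T ∩ A, from which x ∈ A.

(⊆) fails; (⊇) holds.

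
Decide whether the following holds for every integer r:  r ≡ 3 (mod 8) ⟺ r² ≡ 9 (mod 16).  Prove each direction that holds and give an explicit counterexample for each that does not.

(⟹) Suppose r ≡ 3 (mod 8). Working modulo 16, r ∈ {3, 11}; for each such r, r² ≡ 9 (mod 16).

(⟸) This fails: take r = 5. Then 5² = 25 ≡ 9 (mod 16), yet 5 ≡ 5 (mod 8), not 3.

(⇒) holds; (⇐) fails.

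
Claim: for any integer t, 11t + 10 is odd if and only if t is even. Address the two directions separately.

Forward direction. This fails: t = 5 gives 11t + 10 = 65, which is odd, but 5 is odd, not even.

Converse. This also fails: t = 6 is even, but 11t + 10 = 76 is even, not odd.

Neither direction holds.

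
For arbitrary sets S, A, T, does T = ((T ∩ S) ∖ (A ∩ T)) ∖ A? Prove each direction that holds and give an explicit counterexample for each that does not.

(⟹) This inclusion fails. Take S = ∅, A = ∅, T = {1}; then 1 ∈ T but 1 ∉ ((T ∩ S) ∖ (A ∩ T)) ∖ A.

(⟸) Let x ∈ ((T ∩ S) ∖ (A ∩ T)) ∖ A. Then x ∈ S ∩ T and x ∉ A, from which x ∈ T.

The sets are not equal: only the reverse inclusion holds.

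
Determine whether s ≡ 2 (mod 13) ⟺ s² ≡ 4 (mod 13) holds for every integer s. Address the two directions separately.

[⇐] This fails: take s = 11. Then 11² = 121 ≡ 4 (mod 13), yet 11 ≡ 11 (mod 13), not 2.

[⇒] Suppose s ≡ 2 (mod 13). Write s = 13j + 2. Then (13j + 2)² = 169j² + 52j + 4 = 13(13j² + 4j) + 4, so s² ≡ 4 (mod 13).

Only the forward implication holds.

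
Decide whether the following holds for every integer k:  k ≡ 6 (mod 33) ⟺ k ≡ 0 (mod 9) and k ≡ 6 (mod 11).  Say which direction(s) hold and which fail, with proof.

(→) This fails: k = 6 gives 6 ≡ 6 (mod 33) but 6 ≡ 6 (mod 9), so the conjunction on the right does not hold.

(←) Conversely, if k ≡ 0 (mod 9) and k ≡ 6 (mod 11), then by the Chinese remainder theorem k ≡ 72 (mod 99). Since 72 ≡ 6 (mod 33) and 33 ∣ 99, we get k ≡ 6 (mod 33).

Not equivalent: only (⇐) holds.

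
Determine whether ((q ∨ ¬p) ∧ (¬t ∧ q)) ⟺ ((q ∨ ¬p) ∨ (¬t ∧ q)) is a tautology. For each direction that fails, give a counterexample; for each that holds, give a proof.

Not equivalent: only (⇒) holds.

(⟸) This fails. Under q = F, t = F, p = F, the left side is false but the right side is true.

(⟹) Assume the antecedent. If q is true, (q ∨ ¬p) ∨ (¬t ∧ q) reduces to true regardless of the other variables. If q is false, the antecedent cannot hold. Either way (q ∨ ¬p) ∨ (¬t ∧ q) holds.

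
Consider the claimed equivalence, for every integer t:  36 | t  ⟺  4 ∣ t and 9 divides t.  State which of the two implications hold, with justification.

Both implications hold.

(⟸) Suppose 4 ∣ t and 9 ∣ t. Any common multiple of 4 and 9 is a multiple of their lcm; here gcd(4, 9) = 1, so lcm(4, 9) = 4·9 = 36, so 36 ∣ t.

(⟹) If 36 ∣ t, write t = 36q. Since 36 = 9·4, t = 4·(9q), so 4 ∣ t; and since 36 = 4·9, t = 9·(4q), so 9 ∣ t.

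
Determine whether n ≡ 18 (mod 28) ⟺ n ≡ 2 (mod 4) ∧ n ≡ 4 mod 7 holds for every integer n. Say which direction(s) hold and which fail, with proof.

Forward direction. Suppose n ≡ 18 (mod 28); write n = 28j + 18. Since 4 ∣ 28, reducing mod 4 gives n ≡ 18 ≡ 2 (mod 4); since 7 ∣ 28, reducing mod 7 gives n ≡ 18 ≡ 4 (mod 7).

Converse. If n ≡ 2 (mod 4) and n ≡ 4 (mod 7), then by the Chinese remainder theorem n ≡ 18 (mod 28). This is exactly n ≡ 18 (mod 28).

The biconditional holds.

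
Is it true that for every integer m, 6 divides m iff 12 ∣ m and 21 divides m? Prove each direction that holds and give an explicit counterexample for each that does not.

Not equivalent: only (⇐) holds.

Forward direction. This fails: take m = 6. Certainly 6 ∣ 6, but 12 ∤ 6.

Converse. Suppose 12 ∣ m and 21 ∣ m. Any common multiple of 12 and 21 is a multiple of their lcm; here lcm(12, 21) = 12·21/gcd(12, 21) = 252/3 = 84, so 84 ∣ m. Since 6 ∣ 84, it follows that 6 ∣ m.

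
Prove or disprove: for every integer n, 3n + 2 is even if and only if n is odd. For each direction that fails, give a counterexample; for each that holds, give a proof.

(⟹) This fails: n = 4 gives 3n + 2 = 14, which is even, but 4 is even, not odd.

(⟸) This also fails: n = 5 is odd, but 3n + 2 = 17 is odd, not even.

(⇒) fails and (⇐) fails.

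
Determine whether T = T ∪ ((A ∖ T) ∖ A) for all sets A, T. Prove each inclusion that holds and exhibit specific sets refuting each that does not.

(⊆) Let x ∈ T. Then either x ∈ T and x ∉ A; or x ∈ A ∩ T. In each case x ∈ T ∪ ((A ∖ T) ∖ A), so T ⊆ T ∪ ((A ∖ T) ∖ A).

(⊇) Let x ∈ T ∪ ((A ∖ T) ∖ A). Then either x ∈ T and x ∉ A; or x ∈ A ∩ T. In each case x ∈ T, so T ∪ ((A ∖ T) ∖ A) ⊆ T.

Both inclusions hold.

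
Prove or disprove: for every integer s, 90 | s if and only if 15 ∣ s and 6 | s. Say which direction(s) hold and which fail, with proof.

(⟹) If 90 ∣ s, write s = 90q. Since 90 = 6·15, s = 15·(6q), so 15 ∣ s; and since 90 = 15·6, s = 6·(15q), so 6 ∣ s.

(⟸) This fails: take s = 30. Both 15 ∣ 30 and 6 ∣ 30, yet 30 is not a multiple of 90 (since 30 = 0·90 + 30), so 90 ∤ 30.

(⇒) holds; (⇐) fails.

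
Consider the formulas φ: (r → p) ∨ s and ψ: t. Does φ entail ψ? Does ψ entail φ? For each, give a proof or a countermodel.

Neither implication holds.

(⟹) This fails. Under s = F, p = F, t = F, r = F, the left side is true but the right side is false.

(⟸) This fails. Under s = F, p = F, t = T, r = T, the left side is false but the right side is true.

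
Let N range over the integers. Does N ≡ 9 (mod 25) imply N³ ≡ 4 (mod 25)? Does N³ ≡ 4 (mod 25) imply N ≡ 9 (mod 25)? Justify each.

(→) Suppose N ≡ 9 (mod 25). Write N = 25j + 9. Then (25j + 9)³ = 15625j³ + 16875j² + 6075j + 729 = 25(625j³ + 675j² + 243j + 29) + 4, so N³ ≡ 4 (mod 25).

(←) Conversely, suppose N³ ≡ 4 (mod 25). The only residue r in {0, …, 24} with r³ ≡ 4 (mod 25) is r = 9, so N ≡ 9 (mod 25).

Both directions hold; the statement is true.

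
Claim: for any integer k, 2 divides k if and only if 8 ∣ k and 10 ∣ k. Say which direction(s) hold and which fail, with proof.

[⇒] This fails: take k = 2. Certainly 2 ∣ 2, but 8 ∤ 2.

[⇐] Suppose 8 ∣ k and 10 ∣ k. Any common multiple of 8 and 10 is a multiple of their lcm; here lcm(8, 10) = 8·10/gcd(8, 10) = 80/2 = 40, so 40 ∣ k. Since 2 ∣ 40, it follows that 2 ∣ k.

Not equivalent: only (⇐) holds.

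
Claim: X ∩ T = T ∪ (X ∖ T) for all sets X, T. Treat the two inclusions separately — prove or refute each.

The sets are not equal: only the forward inclusion holds.

(⊇) This inclusion fails. Take X = {1}, T = ∅; then 1 ∈ T ∪ (X ∖ T) but 1 ∉ X ∩ T.

(⊆) Let x ∈ X ∩ T. Then x ∈ X ∩ T, from which x ∈ T ∪ (X ∖ T).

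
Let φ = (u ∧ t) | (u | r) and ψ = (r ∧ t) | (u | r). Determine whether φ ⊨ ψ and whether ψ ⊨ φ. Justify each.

Both implications hold.

[⇒] Assume the antecedent. If r is true, (r ∧ t) | (u | r) reduces to true regardless of the other variables. If r is false, the antecedent forces (r = F, u = T, t = F) or (r = F, u = T, t = T), and (r ∧ t) | (u | r) holds there. Either way (r ∧ t) | (u | r) holds.

[⇐] Assume the antecedent. If r is true, (u ∧ t) | (u | r) reduces to true regardless of the other variables. If r is false, the antecedent forces (r = F, u = T, t = F) or (r = F, u = T, t = T), and (u ∧ t) | (u | r) holds there. Either way (u ∧ t) | (u | r) holds.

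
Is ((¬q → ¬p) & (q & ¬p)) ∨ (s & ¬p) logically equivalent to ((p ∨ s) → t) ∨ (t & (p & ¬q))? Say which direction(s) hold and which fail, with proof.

Neither direction holds.

[⇒] This fails. Under t = F, p = F, q = F, s = T, the left side is true but the right side is false.

[⇐] This fails. Under t = F, p = F, q = F, s = F, the left side is false but the right side is true.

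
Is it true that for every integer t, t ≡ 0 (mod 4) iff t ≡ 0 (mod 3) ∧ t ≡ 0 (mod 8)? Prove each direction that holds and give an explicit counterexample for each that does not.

Only the reverse direction holds.

Forward direction. This fails: t = 4 gives 4 ≡ 0 (mod 4) but 4 ≡ 1 (mod 3), so the conjunction on the right does not hold.

Converse. If t ≡ 0 (mod 3) and t ≡ 0 (mod 8), then by the Chinese remainder theorem t ≡ 0 (mod 24). Since 0 ≡ 0 (mod 4) and 4 ∣ 24, we get t ≡ 0 (mod 4).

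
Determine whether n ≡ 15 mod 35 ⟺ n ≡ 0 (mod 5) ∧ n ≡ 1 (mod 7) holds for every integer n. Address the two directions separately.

Both implications hold.

Forward direction. Suppose n ≡ 15 (mod 35); write n = 35j + 15. Since 5 ∣ 35, reducing mod 5 gives n ≡ 15 ≡ 0 (mod 5); since 7 ∣ 35, reducing mod 7 gives n ≡ 15 ≡ 1 (mod 7).

Converse. If n ≡ 0 (mod 5) and n ≡ 1 (mod 7), then by the Chinese remainder theorem n ≡ 15 (mod 35). This is exactly n ≡ 15 (mod 35).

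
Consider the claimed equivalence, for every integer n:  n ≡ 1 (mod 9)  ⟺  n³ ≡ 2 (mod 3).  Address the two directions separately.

(⟹) This fails: take n = 1. Then 1 ≡ 1 (mod 9), but 1³ = 1 ≡ 1 (mod 3), not 2.

(⟸) This fails: take n = 2. Then 2³ = 8 ≡ 2 (mod 3), yet 2 ≡ 2 (mod 9), not 1.

Both directions fail.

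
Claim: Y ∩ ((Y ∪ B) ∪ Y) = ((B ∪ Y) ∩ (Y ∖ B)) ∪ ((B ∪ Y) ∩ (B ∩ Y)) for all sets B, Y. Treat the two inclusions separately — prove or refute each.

(⟹) Let x ∈ Y ∩ ((Y ∪ B) ∪ Y). Then either x ∈ Y and x ∉ B; or x ∈ B ∩ Y. In each case x ∈ ((B ∪ Y) ∩ (Y ∖ B)) ∪ ((B ∪ Y) ∩ (B ∩ Y)), so Y ∩ ((Y ∪ B) ∪ Y) ⊆ ((B ∪ Y) ∩ (Y ∖ B)) ∪ ((B ∪ Y) ∩ (B ∩ Y)).

(⟸) Let x ∈ ((B ∪ Y) ∩ (Y ∖ B)) ∪ ((B ∪ Y) ∩ (B ∩ Y)). Then either x ∈ Y and x ∉ B; or x ∈ B ∩ Y. In each case x ∈ Y ∩ ((Y ∪ B) ∪ Y), so ((B ∪ Y) ∩ (Y ∖ B)) ∪ ((B ∪ Y) ∩ (B ∩ Y)) ⊆ Y ∩ ((Y ∪ B) ∪ Y).

Both inclusions hold.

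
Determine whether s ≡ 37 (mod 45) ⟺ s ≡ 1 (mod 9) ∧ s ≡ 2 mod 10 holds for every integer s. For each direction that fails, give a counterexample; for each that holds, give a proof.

Not equivalent: only (⇐) holds.

(⟸) If s ≡ 1 (mod 9) and s ≡ 2 (mod 10), then by the Chinese remainder theorem s ≡ 82 (mod 90). Since 82 ≡ 37 (mod 45) and 45 ∣ 90, we get s ≡ 37 (mod 45).

(⟹) This fails: s = 37 gives 37 ≡ 37 (mod 45) but 37 ≡ 7 (mod 10), so the conjunction on the right does not hold.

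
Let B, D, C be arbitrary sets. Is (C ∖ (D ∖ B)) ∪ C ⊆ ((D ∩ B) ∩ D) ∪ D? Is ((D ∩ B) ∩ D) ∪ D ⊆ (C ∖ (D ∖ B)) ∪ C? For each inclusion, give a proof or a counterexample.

Neither inclusion holds.

(⊆) This inclusion fails. Take B = ∅, D = ∅, C = {1}; then 1 ∈ (C ∖ (D ∖ B)) ∪ C but 1 ∉ ((D ∩ B) ∩ D) ∪ D.

(⊇) This inclusion fails. Take B = ∅, D = {1}, C = ∅; then 1 ∈ ((D ∩ B) ∩ D) ∪ D but 1 ∉ (C ∖ (D ∖ B)) ∪ C.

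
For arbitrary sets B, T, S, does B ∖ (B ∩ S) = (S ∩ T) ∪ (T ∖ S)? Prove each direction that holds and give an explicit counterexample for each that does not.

Both inclusions fail.

(⊆) This inclusion fails. Take B = {1}, T = ∅, S = ∅; then 1 ∈ B ∖ (B ∩ S) but 1 ∉ (S ∩ T) ∪ (T ∖ S).

(⊇) This inclusion fails. Take B = ∅, T = {1}, S = ∅; then 1 ∈ (S ∩ T) ∪ (T ∖ S) but 1 ∉ B ∖ (B ∩ S).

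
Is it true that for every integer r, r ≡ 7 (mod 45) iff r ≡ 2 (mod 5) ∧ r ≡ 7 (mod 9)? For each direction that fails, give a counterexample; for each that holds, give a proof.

Equivalent; both directions hold.

(→) Suppose r ≡ 7 (mod 45); write r = 45j + 7. Since 5 ∣ 45, reducing mod 5 gives r ≡ 7 ≡ 2 (mod 5); since 9 ∣ 45, reducing mod 9 gives r ≡ 7 (mod 9).

(←) Conversely, if r ≡ 2 (mod 5) and r ≡ 7 (mod 9), then by the Chinese remainder theorem r ≡ 7 (mod 45). This is exactly r ≡ 7 (mod 45).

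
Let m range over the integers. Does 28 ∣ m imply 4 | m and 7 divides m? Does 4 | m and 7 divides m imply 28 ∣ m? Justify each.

Forward direction. If 28 ∣ m, write m = 28q. Since 28 = 7·4, m = 4·(7q), so 4 ∣ m; and since 28 = 4·7, m = 7·(4q), so 7 ∣ m.

Converse. Suppose 4 ∣ m and 7 ∣ m. Any common multiple of 4 and 7 is a multiple of their lcm; here gcd(4, 7) = 1, so lcm(4, 7) = 4·7 = 28, so 28 ∣ m.

Equivalent; both directions hold.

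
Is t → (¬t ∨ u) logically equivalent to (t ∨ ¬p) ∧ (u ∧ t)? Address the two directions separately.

(⇒) fails; (⇐) holds.

[⇒] This fails. Under p = F, t = F, u = F, the left side is true but the right side is false.

[⇐] Assume the antecedent. If p is true, the antecedent forces (p = T, t = T, u = T), and t → (¬t ∨ u) holds there. If p is false, the antecedent forces (p = F, t = T, u = T), and t → (¬t ∨ u) holds there. Either way t → (¬t ∨ u) holds.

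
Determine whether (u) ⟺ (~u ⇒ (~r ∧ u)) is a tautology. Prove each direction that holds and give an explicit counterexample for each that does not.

Both directions hold.

(→) Assume the antecedent. If r is true, the antecedent forces (r = T, u = T), and ~u ⇒ (~r ∧ u) holds there. If r is false, the antecedent forces (r = F, u = T), and ~u ⇒ (~r ∧ u) holds there. Either way ~u ⇒ (~r ∧ u) holds.

(←) Assume the antecedent. If r is true, the antecedent forces (r = T, u = T), and u holds there. If r is false, the antecedent forces (r = F, u = T), and u holds there. Either way u holds.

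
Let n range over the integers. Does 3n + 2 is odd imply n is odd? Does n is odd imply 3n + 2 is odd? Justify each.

(⟹) Suppose 3n + 2 is odd. Since 3 is odd, 3n and n have the same parity, so 3n + 2 ≡ n + 2 (mod 2). As 2 is even, 3n + 2 is odd exactly when n is odd. Thus n is odd.

(⟸) Conversely, suppose n is odd; write n = 2j + 1. Then 3n + 2 = 3·(2j + 1) + 2 = 2·3j + 5, which is odd.

Equivalent; both directions hold.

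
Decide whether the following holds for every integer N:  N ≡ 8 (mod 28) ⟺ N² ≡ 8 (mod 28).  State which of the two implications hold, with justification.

(←) This fails: take N = 6. Then 6² = 36 ≡ 8 (mod 28), yet 6 ≡ 6 (mod 28), not 8.

(→) Suppose N ≡ 8 (mod 28). Write N = 28j + 8. Then (28j + 8)² = 784j² + 448j + 64 = 28(28j² + 16j + 2) + 8, so N² ≡ 8 (mod 28).

(⇒) holds; (⇐) fails.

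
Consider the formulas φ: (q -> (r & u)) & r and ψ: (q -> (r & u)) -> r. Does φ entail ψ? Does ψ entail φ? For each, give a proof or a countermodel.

(←) This fails. Under r = F, u = F, q = T, the left side is false but the right side is true.

(→) Assume the antecedent. If r is true, (q -> (r & u)) -> r reduces to true regardless of the other variables. If r is false, the antecedent cannot hold. Either way (q -> (r & u)) -> r holds.

(⇒) holds; (⇐) fails.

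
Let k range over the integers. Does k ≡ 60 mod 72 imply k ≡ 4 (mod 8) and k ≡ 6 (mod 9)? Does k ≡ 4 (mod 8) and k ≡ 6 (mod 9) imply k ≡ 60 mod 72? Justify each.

Forward direction. Suppose k ≡ 60 (mod 72); write k = 72j + 60. Since 8 ∣ 72, reducing mod 8 gives k ≡ 60 ≡ 4 (mod 8); since 9 ∣ 72, reducing mod 9 gives k ≡ 60 ≡ 6 (mod 9).

Converse. If k ≡ 4 (mod 8) and k ≡ 6 (mod 9), then by the Chinese remainder theorem k ≡ 60 (mod 72). This is exactly k ≡ 60 (mod 72).

Both directions hold.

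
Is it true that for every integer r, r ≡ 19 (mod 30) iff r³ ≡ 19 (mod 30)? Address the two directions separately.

[⇐] Suppose r³ ≡ 19 (mod 30). The only residue r in {0, …, 29} with r³ ≡ 19 (mod 30) is r = 19, so r ≡ 19 (mod 30).

[⇒] Suppose r ≡ 19 (mod 30). Write r = 30j + 19. Then (30j + 19)³ = 27000j³ + 51300j² + 32490j + 6859 = 30(900j³ + 1710j² + 1083j + 228) + 19, so r³ ≡ 19 (mod 30).

Both implications hold.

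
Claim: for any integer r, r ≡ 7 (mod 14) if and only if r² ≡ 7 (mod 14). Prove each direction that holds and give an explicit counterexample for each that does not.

[⇐] Suppose r² ≡ 7 (mod 14). The only residue r in {0, …, 13} with r² ≡ 7 (mod 14) is r = 7, so r ≡ 7 (mod 14).

[⇒] Suppose r ≡ 7 (mod 14). Write r = 14j + 7. Then (14j + 7)² = 196j² + 196j + 49 = 14(14j² + 14j + 3) + 7, so r² ≡ 7 (mod 14).

Both directions hold.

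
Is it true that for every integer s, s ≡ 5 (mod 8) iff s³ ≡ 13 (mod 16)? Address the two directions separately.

[⇐] The residues r modulo 16 with r³ ≡ 13 (mod 16) are exactly {5}, and each is ≡ 5 (mod 8).

[⇒] This fails: take s = 13. Then 13 ≡ 5 (mod 8), but 13³ = 2197 ≡ 5 (mod 16), not 13.

(⇒) fails; (⇐) holds.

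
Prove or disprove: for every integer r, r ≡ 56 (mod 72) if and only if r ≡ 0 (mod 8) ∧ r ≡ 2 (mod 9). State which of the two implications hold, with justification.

[⇒] Suppose r ≡ 56 (mod 72); write r = 72j + 56. Since 8 ∣ 72, reducing mod 8 gives r ≡ 56 ≡ 0 (mod 8); since 9 ∣ 72, reducing mod 9 gives r ≡ 56 ≡ 2 (mod 9).

[⇐] Conversely, if r ≡ 0 (mod 8) and r ≡ 2 (mod 9), then by the Chinese remainder theorem r ≡ 56 (mod 72). This is exactly r ≡ 56 (mod 72).

Both implications hold.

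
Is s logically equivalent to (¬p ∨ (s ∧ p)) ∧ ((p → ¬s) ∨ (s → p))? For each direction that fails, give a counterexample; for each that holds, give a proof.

Only the forward implication holds.

Forward direction. Assume the antecedent. If p is true, the antecedent forces (p = T, s = T), and the consequent holds there. If p is false, the consequent reduces to true regardless of the other variables. Either way the consequent holds.

Converse. This fails. Under p = F, s = F, the left side is false but the right side is true.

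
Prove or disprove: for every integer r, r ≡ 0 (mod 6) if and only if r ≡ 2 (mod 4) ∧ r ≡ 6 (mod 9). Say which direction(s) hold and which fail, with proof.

Not equivalent: only (⇐) holds.

[⇐] If r ≡ 2 (mod 4) and r ≡ 6 (mod 9), then by the Chinese remainder theorem r ≡ 6 (mod 36). Since 6 ≡ 0 (mod 6) and 6 ∣ 36, we get r ≡ 0 (mod 6).

[⇒] This fails: r = 0 gives 0 ≡ 0 (mod 6) but 0 ≡ 0 (mod 4), so the conjunction on the right does not hold.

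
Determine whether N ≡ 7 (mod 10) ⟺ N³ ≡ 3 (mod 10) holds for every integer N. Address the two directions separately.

Both directions hold.

(⇐) Suppose N³ ≡ 3 (mod 10). The only residue r in {0, …, 9} with r³ ≡ 3 (mod 10) is r = 7, so N ≡ 7 (mod 10).

(⇒) Suppose N ≡ 7 (mod 10). Write N = 10j + 7. Then (10j + 7)³ = 1000j³ + 2100j² + 1470j + 343 = 10(100j³ + 210j² + 147j + 34) + 3, so N³ ≡ 3 (mod 10).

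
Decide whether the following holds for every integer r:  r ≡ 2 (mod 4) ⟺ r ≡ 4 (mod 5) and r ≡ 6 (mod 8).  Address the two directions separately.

(→) This fails: r = 2 gives 2 ≡ 2 (mod 4) but 2 ≡ 2 (mod 5), so the conjunction on the right does not hold.

(←) Conversely, if r ≡ 4 (mod 5) and r ≡ 6 (mod 8), then by the Chinese remainder theorem r ≡ 14 (mod 40). Since 14 ≡ 2 (mod 4) and 4 ∣ 40, we get r ≡ 2 (mod 4).

Only the reverse direction holds.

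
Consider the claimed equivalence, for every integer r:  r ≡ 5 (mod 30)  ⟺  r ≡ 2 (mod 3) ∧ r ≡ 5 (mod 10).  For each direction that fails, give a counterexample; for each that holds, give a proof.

The biconditional holds.

[⇒] Suppose r ≡ 5 (mod 30); write r = 30j + 5. Since 3 ∣ 30, reducing mod 3 gives r ≡ 5 ≡ 2 (mod 3); since 10 ∣ 30, reducing mod 10 gives r ≡ 5 (mod 10).

[⇐] Conversely, if r ≡ 2 (mod 3) and r ≡ 5 (mod 10), then by the Chinese remainder theorem r ≡ 5 (mod 30). This is exactly r ≡ 5 (mod 30).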